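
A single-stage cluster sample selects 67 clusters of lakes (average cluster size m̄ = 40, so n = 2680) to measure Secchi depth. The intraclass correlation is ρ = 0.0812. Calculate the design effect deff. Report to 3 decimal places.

4.167

deff = 1 + (40 − 1)·0.0812 = 1 + 3.1668 = 4.1668.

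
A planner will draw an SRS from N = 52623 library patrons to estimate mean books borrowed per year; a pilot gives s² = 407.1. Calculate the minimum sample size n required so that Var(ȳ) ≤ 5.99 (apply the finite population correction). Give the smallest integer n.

Without fpc, n₀ = s²/D = 407.1/5.99 = 67.9633.
With fpc, (1 − n/N)·s²/n ≤ D requires n ≥ n₀/(1 + n₀/N) = 67.9633/(1 + 67.9633/52623) = 67.8756.
Rounding up, n = 68.

68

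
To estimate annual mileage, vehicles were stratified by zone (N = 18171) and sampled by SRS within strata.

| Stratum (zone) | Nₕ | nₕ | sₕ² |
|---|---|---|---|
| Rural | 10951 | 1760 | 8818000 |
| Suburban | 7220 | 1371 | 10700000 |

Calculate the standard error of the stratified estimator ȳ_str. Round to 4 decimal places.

Var(ȳ_str) = Σₕ Wₕ²(1 − fₕ)sₕ²/nₕ with Wₕ = Nₕ/N, N = 18171.
Rural: Wₕ = 0.60266358; term = 0.60266358²·(1 − 0.16071592)·8818000/1760 = 1527.2717.
Suburban: Wₕ = 0.39733642; term = 0.39733642²·(1 − 0.18988920)·10700000/1371 = 998.17683.
Sum = 2525.4485.
SE = √(2525.4485) = 50.2538.

50.2538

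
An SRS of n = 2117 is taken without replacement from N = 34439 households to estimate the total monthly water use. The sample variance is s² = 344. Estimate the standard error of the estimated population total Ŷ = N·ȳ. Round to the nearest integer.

13449

Var(Ŷ) = N²·Var(ȳ) = N²·(1 − n/N)·s²/n.
f = 2117/34439 = 0.06147101; Var(ȳ) = 0.93852899·344/2117 = 0.15250542.
Var(Ŷ) = 34439² · 0.15250542 = 1.8087825 × 10^8.
SE(Ŷ) = √(1.8087825 × 10^8) = 13449.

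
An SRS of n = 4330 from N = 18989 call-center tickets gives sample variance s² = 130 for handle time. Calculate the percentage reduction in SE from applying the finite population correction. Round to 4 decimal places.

f = n/N = 4330/18989 = 0.22802675.
SE_no-fpc = √(s²/n) = 0.17327174; SE_fpc = √((1−f)s²/n) = 0.15224003.
Ratio = √(1−f) = 0.87862008. Reduction = 100·(1 − 0.87862008) = 12.1380%.

12.1380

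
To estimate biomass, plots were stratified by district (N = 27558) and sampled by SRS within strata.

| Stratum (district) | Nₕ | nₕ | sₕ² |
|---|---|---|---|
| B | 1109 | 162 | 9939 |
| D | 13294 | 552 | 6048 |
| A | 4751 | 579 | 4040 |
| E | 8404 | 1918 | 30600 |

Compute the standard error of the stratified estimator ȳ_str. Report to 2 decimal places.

Var(ȳ_str) = Σₕ Wₕ²(1 − fₕ)sₕ²/nₕ with Wₕ = Nₕ/N, N = 27558.
B: Wₕ = 0.04024240; term = 0.04024240²·(1 − 0.14607755)·9939/162 = 0.084842569.
D: Wₕ = 0.48240075; term = 0.48240075²·(1 − 0.04152249)·6048/552 = 2.4438277.
A: Wₕ = 0.17240003; term = 0.17240003²·(1 − 0.12186908)·4040/579 = 0.18211124.
E: Wₕ = 0.30495682; term = 0.30495682²·(1 − 0.22822465)·30600/1918 = 1.1450921.
Sum = 3.8558736.
SE = √(3.8558736) = 1.96.

1.96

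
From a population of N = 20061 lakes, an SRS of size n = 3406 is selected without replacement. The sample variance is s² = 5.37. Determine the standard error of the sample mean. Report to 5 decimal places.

Under SRS without replacement, Var(ȳ) = (1 − f)·s²/n with f = n/N = 3406/20061 = 0.16978216.
Var(ȳ) = (1 − 0.16978216)·5.37/3406 = 0.83021784·0.0015766295 = 0.0013089459.
SE(ȳ) = √(0.0013089459) = 0.03618.

0.03618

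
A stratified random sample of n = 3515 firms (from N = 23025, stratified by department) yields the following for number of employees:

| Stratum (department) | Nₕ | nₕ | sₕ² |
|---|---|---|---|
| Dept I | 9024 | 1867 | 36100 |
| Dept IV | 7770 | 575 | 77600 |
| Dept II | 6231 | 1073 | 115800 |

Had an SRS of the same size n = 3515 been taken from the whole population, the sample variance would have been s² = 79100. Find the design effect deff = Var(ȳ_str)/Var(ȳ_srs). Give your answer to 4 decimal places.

1.2130

Var(ȳ_str) = Σ Wₕ²(1−fₕ)sₕ²/nₕ with Wₕ = Nₕ/23025:
  Dept I: (9024/23025)²·(1−1867/9024)·36100/1867 = 2.3555575
  Dept IV: (7770/23025)²·(1−575/7770)·77600/575 = 14.23136
  Dept II: (6231/23025)²·(1−1073/6231)·115800/1073 = 6.5425741
  → Var(ȳ_str) = 23.129492.
Var(ȳ_srs) = (1 − 3515/23025)·79100/3515 = 19.06816.
deff = 23.129492 / 19.06816 = 1.2130.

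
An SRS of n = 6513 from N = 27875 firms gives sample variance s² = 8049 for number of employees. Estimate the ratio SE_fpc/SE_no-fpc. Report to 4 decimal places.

0.8754

f = n/N = 6513/27875 = 0.23365022.
SE_no-fpc = √(s²/n) = 1.1116816; SE_fpc = √((1−f)s²/n) = 0.97318172.
Ratio = √(1−f) = 0.87541406.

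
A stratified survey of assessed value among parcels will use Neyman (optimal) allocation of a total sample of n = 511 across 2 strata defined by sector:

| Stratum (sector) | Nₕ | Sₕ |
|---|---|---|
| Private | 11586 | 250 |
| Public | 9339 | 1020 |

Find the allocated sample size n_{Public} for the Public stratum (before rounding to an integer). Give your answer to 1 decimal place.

391.9

Neyman allocation: nₕ = n·NₕSₕ / Σⱼ NⱼSⱼ.
Σ NⱼSⱼ = 11586·250 + 9339·1020 = 1.242228 × 10^7.
n_{Public} = 511·9339·1020 / (1.242228 × 10^7) = 391.9.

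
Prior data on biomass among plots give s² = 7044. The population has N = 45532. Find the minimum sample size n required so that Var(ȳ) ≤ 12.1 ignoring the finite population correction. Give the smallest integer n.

Without fpc, n₀ = s²/D = 7044/12.1 = 582.1488.
Rounding up, n = 583.

583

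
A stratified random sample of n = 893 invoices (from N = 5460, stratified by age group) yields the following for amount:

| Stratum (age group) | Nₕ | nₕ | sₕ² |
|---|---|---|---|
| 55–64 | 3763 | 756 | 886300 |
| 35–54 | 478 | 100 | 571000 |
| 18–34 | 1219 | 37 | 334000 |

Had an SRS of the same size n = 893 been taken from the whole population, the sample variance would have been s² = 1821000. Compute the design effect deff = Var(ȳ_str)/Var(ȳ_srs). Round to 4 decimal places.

0.5370

Var(ȳ_str) = Σ Wₕ²(1−fₕ)sₕ²/nₕ with Wₕ = Nₕ/5460:
  55–64: (3763/5460)²·(1−756/3763)·886300/756 = 444.98084
  35–54: (478/5460)²·(1−100/478)·571000/100 = 34.607523
  18–34: (1219/5460)²·(1−37/1219)·334000/37 = 436.29541
  → Var(ȳ_str) = 915.88377.
Var(ȳ_srs) = (1 − 893/5460)·1821000/893 = 1705.6772.
deff = 915.88377 / 1705.6772 = 0.5370.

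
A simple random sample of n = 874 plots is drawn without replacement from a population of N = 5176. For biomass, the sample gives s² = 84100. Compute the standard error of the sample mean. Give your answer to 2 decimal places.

8.94

Under SRS without replacement, Var(ȳ) = (1 − f)·s²/n with f = n/N = 874/5176 = 0.16885626.
Var(ȳ) = (1 − 0.16885626)·84100/874 = 0.83114374·96.224256 = 79.976188.
SE(ȳ) = √(79.976188) = 8.94.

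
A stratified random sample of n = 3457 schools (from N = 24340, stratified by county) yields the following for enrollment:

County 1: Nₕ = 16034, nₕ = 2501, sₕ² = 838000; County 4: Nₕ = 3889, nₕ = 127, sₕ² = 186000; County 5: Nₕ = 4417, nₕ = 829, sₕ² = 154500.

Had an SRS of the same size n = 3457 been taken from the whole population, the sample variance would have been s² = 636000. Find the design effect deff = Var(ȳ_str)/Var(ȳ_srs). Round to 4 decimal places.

1.0382

Var(ȳ_str) = Σ Wₕ²(1−fₕ)sₕ²/nₕ with Wₕ = Nₕ/24340:
  County 1: (16034/24340)²·(1−2501/16034)·838000/2501 = 122.72277
  County 4: (3889/24340)²·(1−127/3889)·186000/127 = 36.168026
  County 5: (4417/24340)²·(1−829/4417)·154500/829 = 4.985545
  → Var(ȳ_str) = 163.87634.
Var(ȳ_srs) = (1 − 3457/24340)·636000/3457 = 157.84472.
deff = 163.87634 / 157.84472 = 1.0382.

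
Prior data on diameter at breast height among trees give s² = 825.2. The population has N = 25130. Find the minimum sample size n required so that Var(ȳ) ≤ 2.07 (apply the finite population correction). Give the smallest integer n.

Without fpc, n₀ = s²/D = 825.2/2.07 = 398.6473.
With fpc, (1 − n/N)·s²/n ≤ D requires n ≥ n₀/(1 + n₀/N) = 398.6473/(1 + 398.6473/25130) = 392.4221.
Rounding up, n = 393.

393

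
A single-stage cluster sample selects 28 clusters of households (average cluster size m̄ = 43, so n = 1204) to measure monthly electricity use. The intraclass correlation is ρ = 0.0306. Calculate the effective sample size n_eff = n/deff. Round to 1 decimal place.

526.9

deff = 1 + (43 − 1)·0.0306 = 1 + 1.2852 = 2.2852.
n_eff = 1204 / 2.2852 = 526.9.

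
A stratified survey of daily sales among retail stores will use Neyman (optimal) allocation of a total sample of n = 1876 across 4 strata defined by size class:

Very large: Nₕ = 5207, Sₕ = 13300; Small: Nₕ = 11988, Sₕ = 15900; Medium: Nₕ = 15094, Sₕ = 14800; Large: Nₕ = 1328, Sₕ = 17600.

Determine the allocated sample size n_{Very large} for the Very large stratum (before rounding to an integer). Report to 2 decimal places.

256.44

Neyman allocation: nₕ = n·NₕSₕ / Σⱼ NⱼSⱼ.
Σ NⱼSⱼ = 5207·13300 + 11988·15900 + 15094·14800 + 1328·17600 = 5.066263 × 10^8.
n_{Very large} = 1876·5207·13300 / (5.066263 × 10^8) = 256.44.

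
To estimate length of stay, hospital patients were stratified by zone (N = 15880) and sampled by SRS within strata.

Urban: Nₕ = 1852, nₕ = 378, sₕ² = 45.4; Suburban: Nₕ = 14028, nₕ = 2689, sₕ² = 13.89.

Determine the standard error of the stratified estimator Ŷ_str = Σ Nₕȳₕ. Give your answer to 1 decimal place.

1072.2

Var(Ŷ_str) = Σₕ Nₕ²(1 − fₕ)sₕ²/nₕ.
Urban: 1852²·(1 − 378/1852)·45.4/378 = 327870.63.
Suburban: 14028²·(1 − 2689/14028)·13.89/2689 = 821640.72.
Sum = 1.1495114 × 10^6.
SE = √(1.1495114 × 10^6) = 1072.2.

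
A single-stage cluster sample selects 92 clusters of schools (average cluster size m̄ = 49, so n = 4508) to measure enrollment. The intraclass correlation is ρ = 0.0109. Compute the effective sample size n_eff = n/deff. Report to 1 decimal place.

deff = 1 + (49 − 1)·0.0109 = 1 + 0.5232 = 1.5232.
n_eff = 4508 / 1.5232 = 2959.6.

2959.6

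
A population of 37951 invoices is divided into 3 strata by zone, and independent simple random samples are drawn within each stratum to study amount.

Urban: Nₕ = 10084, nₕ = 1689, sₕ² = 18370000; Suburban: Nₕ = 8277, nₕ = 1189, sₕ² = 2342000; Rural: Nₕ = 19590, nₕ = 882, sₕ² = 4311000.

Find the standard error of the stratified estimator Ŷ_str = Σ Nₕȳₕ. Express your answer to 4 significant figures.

Var(Ŷ_str) = Σₕ Nₕ²(1 − fₕ)sₕ²/nₕ.
Urban: 10084²·(1 − 1689/10084)·18370000/1689 = 9.2073159 × 10^11.
Suburban: 8277²·(1 − 1189/8277)·2342000/1189 = 1.1555845 × 10^11.
Rural: 19590²·(1 − 882/19590)·4311000/882 = 1.791312 × 10^12.
Sum = 2.827602 × 10^12.
SE = √(2.827602 × 10^12) = 1.682 × 10^6.

1.682 × 10^6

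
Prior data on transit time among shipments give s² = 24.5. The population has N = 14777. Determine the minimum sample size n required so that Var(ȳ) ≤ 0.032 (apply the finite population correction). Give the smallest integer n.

Without fpc, n₀ = s²/D = 24.5/0.032 = 765.6250.
With fpc, (1 − n/N)·s²/n ≤ D requires n ≥ n₀/(1 + n₀/N) = 765.6250/(1 + 765.6250/14777) = 727.9105.
Rounding up, n = 728.

728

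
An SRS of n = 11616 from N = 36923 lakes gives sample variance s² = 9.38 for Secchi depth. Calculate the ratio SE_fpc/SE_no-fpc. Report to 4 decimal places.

f = n/N = 11616/36923 = 0.31460066.
SE_no-fpc = √(s²/n) = 0.028416666; SE_fpc = √((1−f)s²/n) = 0.02352583.
Ratio = √(1−f) = 0.82788849.

0.8279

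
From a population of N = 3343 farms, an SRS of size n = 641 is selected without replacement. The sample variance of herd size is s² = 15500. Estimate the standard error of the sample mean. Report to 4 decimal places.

4.4209

Under SRS without replacement, Var(ȳ) = (1 − f)·s²/n with f = n/N = 641/3343 = 0.19174394.
Var(ȳ) = (1 − 0.19174394)·15500/641 = 0.80825606·24.180967 = 19.544413.
SE(ȳ) = √(19.544413) = 4.4209.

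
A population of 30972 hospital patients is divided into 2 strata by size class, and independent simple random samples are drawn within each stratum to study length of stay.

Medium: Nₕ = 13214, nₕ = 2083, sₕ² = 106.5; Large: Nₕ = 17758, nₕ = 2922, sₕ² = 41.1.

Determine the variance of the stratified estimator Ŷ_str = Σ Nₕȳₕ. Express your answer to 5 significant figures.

Var(Ŷ_str) = Σₕ Nₕ²(1 − fₕ)sₕ²/nₕ.
Medium: 13214²·(1 − 2083/13214)·106.5/2083 = 7.5201902 × 10^6.
Large: 17758²·(1 − 2922/17758)·41.1/2922 = 3.705719 × 10^6.
Sum = 1.1225909 × 10^7.

1.1226 × 10^7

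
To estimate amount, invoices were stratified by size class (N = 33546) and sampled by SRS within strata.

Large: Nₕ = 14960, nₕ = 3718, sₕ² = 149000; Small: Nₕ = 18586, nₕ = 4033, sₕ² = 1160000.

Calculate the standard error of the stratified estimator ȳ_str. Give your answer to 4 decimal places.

Var(ȳ_str) = Σₕ Wₕ²(1 − fₕ)sₕ²/nₕ with Wₕ = Nₕ/N, N = 33546.
Large: Wₕ = 0.44595481; term = 0.44595481²·(1 − 0.24852941)·149000/3718 = 5.9892242.
Small: Wₕ = 0.55404519; term = 0.55404519²·(1 − 0.21699128)·1160000/4033 = 69.133213.
Sum = 75.122437.
SE = √(75.122437) = 8.6673.

8.6673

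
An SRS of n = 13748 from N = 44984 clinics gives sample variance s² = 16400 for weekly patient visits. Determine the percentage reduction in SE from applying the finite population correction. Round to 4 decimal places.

f = n/N = 13748/44984 = 0.30561978.
SE_no-fpc = √(s²/n) = 1.0922; SE_fpc = √((1−f)s²/n) = 0.91012456.
Ratio = √(1−f) = 0.83329480. Reduction = 100·(1 − 0.83329480) = 16.6705%.

16.6705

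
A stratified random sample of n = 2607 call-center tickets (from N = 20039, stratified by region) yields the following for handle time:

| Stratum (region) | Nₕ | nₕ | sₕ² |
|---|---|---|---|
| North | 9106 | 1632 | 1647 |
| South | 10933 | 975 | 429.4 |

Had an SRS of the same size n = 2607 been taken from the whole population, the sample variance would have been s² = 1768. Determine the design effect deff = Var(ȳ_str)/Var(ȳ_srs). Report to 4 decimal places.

Var(ȳ_str) = Σ Wₕ²(1−fₕ)sₕ²/nₕ with Wₕ = Nₕ/20039:
  North: (9106/20039)²·(1−1632/9106)·1647/1632 = 0.17104174
  South: (10933/20039)²·(1−975/10933)·429.4/975 = 0.11940343
  → Var(ȳ_str) = 0.29044517.
Var(ȳ_srs) = (1 − 2607/20039)·1768/2607 = 0.58994619.
deff = 0.29044517 / 0.58994619 = 0.4923.

0.4923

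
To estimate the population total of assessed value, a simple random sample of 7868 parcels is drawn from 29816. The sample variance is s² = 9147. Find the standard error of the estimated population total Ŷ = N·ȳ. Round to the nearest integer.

Var(Ŷ) = N²·Var(ȳ) = N²·(1 − n/N)·s²/n.
f = 7868/29816 = 0.26388516; Var(ȳ) = 0.73611484·9147/7868 = 0.8557756.
Var(Ŷ) = 29816² · 0.8557756 = 7.6077925 × 10^8.
SE(Ŷ) = √(7.6077925 × 10^8) = 27582.

27582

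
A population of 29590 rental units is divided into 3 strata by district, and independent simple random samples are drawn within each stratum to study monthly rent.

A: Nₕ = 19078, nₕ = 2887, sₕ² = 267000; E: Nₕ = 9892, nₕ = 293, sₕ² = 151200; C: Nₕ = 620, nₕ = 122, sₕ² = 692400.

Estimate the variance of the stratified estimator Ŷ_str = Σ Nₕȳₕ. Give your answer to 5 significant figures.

7.9320 × 10^10

Var(Ŷ_str) = Σₕ Nₕ²(1 − fₕ)sₕ²/nₕ.
A: 19078²·(1 − 2887/19078)·267000/2887 = 2.8567418 × 10^10.
E: 9892²·(1 − 293/9892)·151200/293 = 4.8999796 × 10^10.
C: 620²·(1 − 122/620)·692400/122 = 1.7523395 × 10^9.
Sum = 7.9319554 × 10^10.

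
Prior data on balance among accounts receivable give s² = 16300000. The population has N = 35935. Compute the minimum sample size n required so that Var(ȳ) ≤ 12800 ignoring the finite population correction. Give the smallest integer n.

Without fpc, n₀ = s²/D = 16300000/12800 = 1273.4375.
Rounding up, n = 1274.

1274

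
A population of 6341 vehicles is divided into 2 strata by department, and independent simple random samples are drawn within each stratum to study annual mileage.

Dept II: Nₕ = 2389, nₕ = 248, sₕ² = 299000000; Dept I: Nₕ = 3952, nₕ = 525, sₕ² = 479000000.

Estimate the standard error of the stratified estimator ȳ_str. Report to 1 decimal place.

678.7

Var(ȳ_str) = Σₕ Wₕ²(1 − fₕ)sₕ²/nₕ with Wₕ = Nₕ/N, N = 6341.
Dept II: Wₕ = 0.37675446; term = 0.37675446²·(1 − 0.10380913)·299000000/248 = 153368.73.
Dept I: Wₕ = 0.62324554; term = 0.62324554²·(1 − 0.13284413)·479000000/525 = 307320.65.
Sum = 460689.38.
SE = √(460689.38) = 678.7.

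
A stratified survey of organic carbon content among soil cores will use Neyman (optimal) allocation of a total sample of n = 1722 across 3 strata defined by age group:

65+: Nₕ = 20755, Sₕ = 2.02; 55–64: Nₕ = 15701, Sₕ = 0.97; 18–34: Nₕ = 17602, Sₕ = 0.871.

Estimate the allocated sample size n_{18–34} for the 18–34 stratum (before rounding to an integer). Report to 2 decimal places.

364.21

Neyman allocation: nₕ = n·NₕSₕ / Σⱼ NⱼSⱼ.
Σ NⱼSⱼ = 20755·2.02 + 15701·0.97 + 17602·0.871 = 72486.412.
n_{18–34} = 1722·17602·0.871 / 72486.412 = 364.21.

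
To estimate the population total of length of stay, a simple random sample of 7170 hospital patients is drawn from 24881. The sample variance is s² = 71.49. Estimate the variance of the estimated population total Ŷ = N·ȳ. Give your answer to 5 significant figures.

Var(Ŷ) = N²·Var(ȳ) = N²·(1 − n/N)·s²/n.
f = 7170/24881 = 0.28817170; Var(ȳ) = 0.71182830·71.49/7170 = 0.0070974345.
Var(Ŷ) = 24881² · 0.0070974345 = 4.3937673 × 10^6.

4.3938 × 10^6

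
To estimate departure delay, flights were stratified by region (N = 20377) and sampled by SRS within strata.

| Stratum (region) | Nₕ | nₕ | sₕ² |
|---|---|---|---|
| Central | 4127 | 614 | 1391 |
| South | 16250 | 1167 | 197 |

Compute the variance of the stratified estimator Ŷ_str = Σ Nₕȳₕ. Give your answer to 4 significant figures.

7.422 × 10^7

Var(Ŷ_str) = Σₕ Nₕ²(1 − fₕ)sₕ²/nₕ.
Central: 4127²·(1 − 614/4127)·1391/614 = 3.284516 × 10^7.
South: 16250²·(1 − 1167/16250)·197/1167 = 4.1374853 × 10^7.
Sum = 7.4220013 × 10^7.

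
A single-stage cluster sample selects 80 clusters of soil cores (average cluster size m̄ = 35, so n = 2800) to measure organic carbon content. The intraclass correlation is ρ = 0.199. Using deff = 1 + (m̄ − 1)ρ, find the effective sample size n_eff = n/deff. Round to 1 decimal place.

360.5

deff = 1 + (35 − 1)·0.199 = 1 + 6.766 = 7.766.
n_eff = 2800 / 7.766 = 360.5.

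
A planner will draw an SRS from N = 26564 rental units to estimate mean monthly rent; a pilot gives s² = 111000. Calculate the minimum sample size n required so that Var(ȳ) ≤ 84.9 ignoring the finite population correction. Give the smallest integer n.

Without fpc, n₀ = s²/D = 111000/84.9 = 1307.4205.
Rounding up, n = 1308.

1308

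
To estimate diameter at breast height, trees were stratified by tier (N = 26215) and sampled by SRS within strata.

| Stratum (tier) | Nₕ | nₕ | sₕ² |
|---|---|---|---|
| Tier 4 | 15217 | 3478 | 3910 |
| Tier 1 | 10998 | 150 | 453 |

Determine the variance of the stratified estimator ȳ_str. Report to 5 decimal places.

Var(ȳ_str) = Σₕ Wₕ²(1 − fₕ)sₕ²/nₕ with Wₕ = Nₕ/N, N = 26215.
Tier 4: Wₕ = 0.58046920; term = 0.58046920²·(1 − 0.22856016)·3910/3478 = 0.29221843.
Tier 1: Wₕ = 0.41953080; term = 0.41953080²·(1 − 0.01363884)·453/150 = 0.52428884.
Sum = 0.81650727.

0.81651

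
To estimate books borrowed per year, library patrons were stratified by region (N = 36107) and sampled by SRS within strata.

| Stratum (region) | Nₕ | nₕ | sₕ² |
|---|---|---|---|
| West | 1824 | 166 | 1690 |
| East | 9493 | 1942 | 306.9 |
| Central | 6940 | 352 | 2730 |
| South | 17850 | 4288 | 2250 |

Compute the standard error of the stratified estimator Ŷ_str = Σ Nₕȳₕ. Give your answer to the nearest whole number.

Var(Ŷ_str) = Σₕ Nₕ²(1 − fₕ)sₕ²/nₕ.
West: 1824²·(1 − 166/1824)·1690/166 = 3.0788461 × 10^7.
East: 9493²·(1 − 1942/9493)·306.9/1942 = 1.1328062 × 10^7.
Central: 6940²·(1 − 352/6940)·2730/352 = 3.5459536 × 10^8.
South: 17850²·(1 − 4288/17850)·2250/4288 = 1.2702515 × 10^8.
Sum = 5.2373703 × 10^8.
SE = √(5.2373703 × 10^8) = 22885.

22885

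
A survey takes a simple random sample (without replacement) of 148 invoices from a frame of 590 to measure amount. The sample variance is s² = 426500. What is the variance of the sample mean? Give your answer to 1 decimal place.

Under SRS without replacement, Var(ȳ) = (1 − f)·s²/n with f = n/N = 148/590 = 0.25084746.
Var(ȳ) = (1 − 0.25084746)·426500/148 = 0.74915254·2881.7568 = 2158.8754.

2158.9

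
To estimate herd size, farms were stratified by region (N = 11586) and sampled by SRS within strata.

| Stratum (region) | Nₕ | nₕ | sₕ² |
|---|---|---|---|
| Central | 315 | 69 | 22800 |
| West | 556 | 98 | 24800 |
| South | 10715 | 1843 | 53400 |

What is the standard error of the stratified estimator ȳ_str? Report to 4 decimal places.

4.6033

Var(ȳ_str) = Σₕ Wₕ²(1 − fₕ)sₕ²/nₕ with Wₕ = Nₕ/N, N = 11586.
Central: Wₕ = 0.02718799; term = 0.02718799²·(1 − 0.21904762)·22800/69 = 0.19074992.
West: Wₕ = 0.04798895; term = 0.04798895²·(1 − 0.17625899)·24800/98 = 0.48006365.
South: Wₕ = 0.92482306; term = 0.92482306²·(1 − 0.17200187)·53400/1843 = 20.519302.
Sum = 21.190116.
SE = √(21.190116) = 4.6033.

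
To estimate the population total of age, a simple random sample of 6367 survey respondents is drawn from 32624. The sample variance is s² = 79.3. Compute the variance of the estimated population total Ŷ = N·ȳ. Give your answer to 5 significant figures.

1.0669 × 10^7

Var(Ŷ) = N²·Var(ȳ) = N²·(1 − n/N)·s²/n.
f = 6367/32624 = 0.19516307; Var(ȳ) = 0.80483693·79.3/6367 = 0.010024119.
Var(Ŷ) = 32624² · 0.010024119 = 1.0668924 × 10^7.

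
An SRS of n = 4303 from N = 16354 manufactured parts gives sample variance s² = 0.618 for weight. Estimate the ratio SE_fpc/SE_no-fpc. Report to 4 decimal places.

0.8584

f = n/N = 4303/16354 = 0.26311606.
SE_no-fpc = √(s²/n) = 0.011984187; SE_fpc = √((1−f)s²/n) = 0.010287459.
Ratio = √(1−f) = 0.85841944.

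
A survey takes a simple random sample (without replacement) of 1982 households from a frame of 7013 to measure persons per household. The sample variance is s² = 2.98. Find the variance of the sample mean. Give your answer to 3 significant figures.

0.00108

Under SRS without replacement, Var(ȳ) = (1 − f)·s²/n with f = n/N = 1982/7013 = 0.28261800.
Var(ȳ) = (1 − 0.28261800)·2.98/1982 = 0.71738200·0.0015035318 = 0.0010786066.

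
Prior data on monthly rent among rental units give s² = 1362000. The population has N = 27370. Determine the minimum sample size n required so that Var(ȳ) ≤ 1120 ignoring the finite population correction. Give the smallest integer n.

Without fpc, n₀ = s²/D = 1362000/1120 = 1216.0714.
Rounding up, n = 1217.

1217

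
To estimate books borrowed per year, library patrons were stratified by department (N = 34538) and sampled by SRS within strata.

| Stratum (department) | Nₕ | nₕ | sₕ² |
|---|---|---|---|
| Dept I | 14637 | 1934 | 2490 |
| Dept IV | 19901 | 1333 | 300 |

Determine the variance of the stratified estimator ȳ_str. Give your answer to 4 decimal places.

Var(ȳ_str) = Σₕ Wₕ²(1 − fₕ)sₕ²/nₕ with Wₕ = Nₕ/N, N = 34538.
Dept I: Wₕ = 0.42379408; term = 0.42379408²·(1 − 0.13213090)·2490/1934 = 0.20068129.
Dept IV: Wₕ = 0.57620592; term = 0.57620592²·(1 − 0.06698156)·300/1333 = 0.06971669.
Sum = 0.27039798.

0.2704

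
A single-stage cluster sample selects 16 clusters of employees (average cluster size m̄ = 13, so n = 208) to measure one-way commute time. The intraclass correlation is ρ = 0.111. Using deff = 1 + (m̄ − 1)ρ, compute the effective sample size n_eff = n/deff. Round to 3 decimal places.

89.194

deff = 1 + (13 − 1)·0.111 = 1 + 1.332 = 2.332.
n_eff = 208 / 2.332 = 89.194.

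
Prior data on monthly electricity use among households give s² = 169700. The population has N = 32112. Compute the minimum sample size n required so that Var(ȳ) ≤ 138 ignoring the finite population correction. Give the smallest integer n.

Without fpc, n₀ = s²/D = 169700/138 = 1229.7101.
Rounding up, n = 1230.

1230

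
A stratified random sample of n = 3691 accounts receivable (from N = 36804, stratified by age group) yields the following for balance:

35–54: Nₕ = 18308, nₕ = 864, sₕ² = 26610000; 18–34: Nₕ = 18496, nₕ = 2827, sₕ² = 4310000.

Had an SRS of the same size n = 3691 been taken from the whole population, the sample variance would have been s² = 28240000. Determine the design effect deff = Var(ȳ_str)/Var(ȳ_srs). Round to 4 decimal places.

1.1023

Var(ȳ_str) = Σ Wₕ²(1−fₕ)sₕ²/nₕ with Wₕ = Nₕ/36804:
  35–54: (18308/36804)²·(1−864/18308)·26610000/864 = 7261.5289
  18–34: (18496/36804)²·(1−2827/18496)·4310000/2827 = 326.19741
  → Var(ȳ_str) = 7587.7263.
Var(ȳ_srs) = (1 − 3691/36804)·28240000/3691 = 6883.7352.
deff = 7587.7263 / 6883.7352 = 1.1023.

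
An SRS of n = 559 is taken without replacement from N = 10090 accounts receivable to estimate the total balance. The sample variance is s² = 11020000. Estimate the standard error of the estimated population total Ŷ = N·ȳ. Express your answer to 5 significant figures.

Var(Ŷ) = N²·Var(ȳ) = N²·(1 − n/N)·s²/n.
f = 559/10090 = 0.05540139; Var(ȳ) = 0.94459861·11020000/559 = 18621.604.
Var(Ŷ) = 10090² · 18621.604 = 1.8958301 × 10^12.
SE(Ŷ) = √(1.8958301 × 10^12) = 1.3769 × 10^6.

1.3769 × 10^6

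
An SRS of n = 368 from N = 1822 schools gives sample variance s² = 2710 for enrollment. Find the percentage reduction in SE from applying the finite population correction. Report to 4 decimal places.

f = n/N = 368/1822 = 0.20197585.
SE_no-fpc = √(s²/n) = 2.7136931; SE_fpc = √((1−f)s²/n) = 2.4242017.
Ratio = √(1−f) = 0.89332197. Reduction = 100·(1 − 0.89332197) = 10.6678%.

10.6678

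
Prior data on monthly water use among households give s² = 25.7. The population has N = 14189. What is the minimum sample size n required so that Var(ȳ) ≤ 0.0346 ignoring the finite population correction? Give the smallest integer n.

Without fpc, n₀ = s²/D = 25.7/0.0346 = 742.7746.
Rounding up, n = 743.

743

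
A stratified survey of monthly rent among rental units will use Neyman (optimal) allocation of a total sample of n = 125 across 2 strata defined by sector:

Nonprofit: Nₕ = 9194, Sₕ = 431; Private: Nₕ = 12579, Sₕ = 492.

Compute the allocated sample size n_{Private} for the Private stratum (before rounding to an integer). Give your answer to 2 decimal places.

76.21

Neyman allocation: nₕ = n·NₕSₕ / Σⱼ NⱼSⱼ.
Σ NⱼSⱼ = 9194·431 + 12579·492 = 1.0151482 × 10^7.
n_{Private} = 125·12579·492 / (1.0151482 × 10^7) = 76.21.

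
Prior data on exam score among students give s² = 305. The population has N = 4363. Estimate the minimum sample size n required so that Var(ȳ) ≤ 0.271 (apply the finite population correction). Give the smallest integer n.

895

Without fpc, n₀ = s²/D = 305/0.271 = 1125.4613.
With fpc, (1 − n/N)·s²/n ≤ D requires n ≥ n₀/(1 + n₀/N) = 1125.4613/(1 + 1125.4613/4363) = 894.6747.
Rounding up, n = 895.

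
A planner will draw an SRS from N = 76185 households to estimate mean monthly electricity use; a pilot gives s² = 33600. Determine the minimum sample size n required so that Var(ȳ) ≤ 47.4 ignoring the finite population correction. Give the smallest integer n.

Without fpc, n₀ = s²/D = 33600/47.4 = 708.8608.
Rounding up, n = 709.

709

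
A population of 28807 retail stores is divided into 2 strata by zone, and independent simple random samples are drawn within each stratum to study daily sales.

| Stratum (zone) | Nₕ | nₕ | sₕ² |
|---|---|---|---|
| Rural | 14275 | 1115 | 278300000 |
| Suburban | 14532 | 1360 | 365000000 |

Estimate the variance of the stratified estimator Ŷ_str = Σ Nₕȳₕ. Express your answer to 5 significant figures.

Var(Ŷ_str) = Σₕ Nₕ²(1 − fₕ)sₕ²/nₕ.
Rural: 14275²·(1 − 1115/14275)·278300000/1115 = 4.6888932 × 10^13.
Suburban: 14532²·(1 − 1360/14532)·365000000/1360 = 5.1372543 × 10^13.
Sum = 9.8261475 × 10^13.

9.8261 × 10^13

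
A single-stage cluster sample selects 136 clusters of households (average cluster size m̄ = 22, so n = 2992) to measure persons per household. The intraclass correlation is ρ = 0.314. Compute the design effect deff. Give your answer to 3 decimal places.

deff = 1 + (22 − 1)·0.314 = 1 + 6.594 = 7.594.

7.594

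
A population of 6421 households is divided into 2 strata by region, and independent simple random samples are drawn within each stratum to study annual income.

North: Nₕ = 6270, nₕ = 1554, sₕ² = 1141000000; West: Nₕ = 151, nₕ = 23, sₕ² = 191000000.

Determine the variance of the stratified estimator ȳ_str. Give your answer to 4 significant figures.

Var(ȳ_str) = Σₕ Wₕ²(1 − fₕ)sₕ²/nₕ with Wₕ = Nₕ/N, N = 6421.
North: Wₕ = 0.97648341; term = 0.97648341²·(1 − 0.24784689)·1141000000/1554 = 526587.6.
West: Wₕ = 0.02351659; term = 0.02351659²·(1 − 0.15231788)·191000000/23 = 3893.0242.
Sum = 530480.62.

530500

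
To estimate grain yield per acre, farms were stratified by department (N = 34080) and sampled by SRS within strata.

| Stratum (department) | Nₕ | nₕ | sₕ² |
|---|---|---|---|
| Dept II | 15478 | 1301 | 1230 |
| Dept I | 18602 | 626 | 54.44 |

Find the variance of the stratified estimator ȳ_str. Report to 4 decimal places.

Var(ȳ_str) = Σₕ Wₕ²(1 − fₕ)sₕ²/nₕ with Wₕ = Nₕ/N, N = 34080.
Dept II: Wₕ = 0.45416667; term = 0.45416667²·(1 − 0.08405479)·1230/1301 = 0.17861907.
Dept I: Wₕ = 0.54583333; term = 0.54583333²·(1 − 0.03365230)·54.44/626 = 0.025037866.
Sum = 0.20365694.

0.2037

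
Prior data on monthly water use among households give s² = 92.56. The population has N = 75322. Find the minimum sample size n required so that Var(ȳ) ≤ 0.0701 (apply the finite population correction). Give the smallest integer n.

Without fpc, n₀ = s²/D = 92.56/0.0701 = 1320.3994.
With fpc, (1 − n/N)·s²/n ≤ D requires n ≥ n₀/(1 + n₀/N) = 1320.3994/(1 + 1320.3994/75322) = 1297.6515.
Rounding up, n = 1298.

1298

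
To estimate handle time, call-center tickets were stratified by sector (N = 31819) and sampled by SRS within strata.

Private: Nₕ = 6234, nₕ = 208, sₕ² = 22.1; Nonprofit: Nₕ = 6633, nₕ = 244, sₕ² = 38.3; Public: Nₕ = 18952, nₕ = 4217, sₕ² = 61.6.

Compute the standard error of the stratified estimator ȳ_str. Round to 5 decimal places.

0.12059

Var(ȳ_str) = Σₕ Wₕ²(1 − fₕ)sₕ²/nₕ with Wₕ = Nₕ/N, N = 31819.
Private: Wₕ = 0.19592068; term = 0.19592068²·(1 − 0.03336542)·22.1/208 = 0.0039423194.
Nonprofit: Wₕ = 0.20846035; term = 0.20846035²·(1 − 0.03678577)·38.3/244 = 0.0065702029.
Public: Wₕ = 0.59561897; term = 0.59561897²·(1 − 0.22250950)·61.6/4217 = 0.0040291111.
Sum = 0.014541633.
SE = √(0.014541633) = 0.12059.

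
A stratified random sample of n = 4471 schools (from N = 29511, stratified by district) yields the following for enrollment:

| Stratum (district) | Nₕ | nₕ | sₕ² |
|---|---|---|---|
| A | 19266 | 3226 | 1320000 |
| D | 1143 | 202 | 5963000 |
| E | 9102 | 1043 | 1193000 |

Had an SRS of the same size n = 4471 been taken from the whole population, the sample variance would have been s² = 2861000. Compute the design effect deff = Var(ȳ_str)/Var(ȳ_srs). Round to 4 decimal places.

0.5120

Var(ȳ_str) = Σ Wₕ²(1−fₕ)sₕ²/nₕ with Wₕ = Nₕ/29511:
  A: (19266/29511)²·(1−3226/19266)·1320000/3226 = 145.19031
  D: (1143/29511)²·(1−202/1143)·5963000/202 = 36.457043
  E: (9102/29511)²·(1−1043/9102)·1193000/1043 = 96.339917
  → Var(ȳ_str) = 277.98727.
Var(ȳ_srs) = (1 − 4471/29511)·2861000/4471 = 542.95469.
deff = 277.98727 / 542.95469 = 0.5120.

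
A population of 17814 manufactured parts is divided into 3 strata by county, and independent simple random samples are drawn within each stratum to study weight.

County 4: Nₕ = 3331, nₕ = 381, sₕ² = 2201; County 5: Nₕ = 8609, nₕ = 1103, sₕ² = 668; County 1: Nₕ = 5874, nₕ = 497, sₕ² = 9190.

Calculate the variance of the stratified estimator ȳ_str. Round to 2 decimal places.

Var(ȳ_str) = Σₕ Wₕ²(1 − fₕ)sₕ²/nₕ with Wₕ = Nₕ/N, N = 17814.
County 4: Wₕ = 0.18698776; term = 0.18698776²·(1 − 0.11438007)·2201/381 = 0.1788829.
County 5: Wₕ = 0.48327158; term = 0.48327158²·(1 − 0.12812173)·668/1103 = 0.12332165.
County 1: Wₕ = 0.32974065; term = 0.32974065²·(1 − 0.08461015)·9190/497 = 1.8403914.
Sum = 2.142596.

2.14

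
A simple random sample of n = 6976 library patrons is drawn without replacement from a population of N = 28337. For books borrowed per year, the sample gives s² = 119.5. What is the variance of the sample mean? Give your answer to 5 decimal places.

Under SRS without replacement, Var(ȳ) = (1 − f)·s²/n with f = n/N = 6976/28337 = 0.24617991.
Var(ȳ) = (1 − 0.24617991)·119.5/6976 = 0.75382009·0.017130161 = 0.012913059.

0.01291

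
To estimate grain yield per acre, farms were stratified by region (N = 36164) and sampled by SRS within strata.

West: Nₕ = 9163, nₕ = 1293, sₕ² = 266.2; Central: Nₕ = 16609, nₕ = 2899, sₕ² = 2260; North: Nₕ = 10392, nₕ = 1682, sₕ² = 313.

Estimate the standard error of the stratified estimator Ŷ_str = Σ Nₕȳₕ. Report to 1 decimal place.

Var(Ŷ_str) = Σₕ Nₕ²(1 − fₕ)sₕ²/nₕ.
West: 9163²·(1 − 1293/9163)·266.2/1293 = 1.4846427 × 10^7.
Central: 16609²·(1 − 2899/16609)·2260/2899 = 1.775175 × 10^8.
North: 10392²·(1 − 1682/10392)·313/1682 = 1.6843628 × 10^7.
Sum = 2.0920756 × 10^8.
SE = √(2.0920756 × 10^8) = 14464.0.

14464.0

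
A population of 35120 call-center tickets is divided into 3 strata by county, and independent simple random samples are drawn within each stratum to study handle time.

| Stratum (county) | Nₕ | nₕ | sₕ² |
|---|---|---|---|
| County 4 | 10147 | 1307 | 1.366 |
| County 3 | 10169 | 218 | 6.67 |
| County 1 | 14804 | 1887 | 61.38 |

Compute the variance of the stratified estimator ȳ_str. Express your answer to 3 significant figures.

0.00763

Var(ȳ_str) = Σₕ Wₕ²(1 − fₕ)sₕ²/nₕ with Wₕ = Nₕ/N, N = 35120.
County 4: Wₕ = 0.28892369; term = 0.28892369²·(1 − 0.12880654)·1.366/1307 = 7.6007426 × 10^-5.
County 3: Wₕ = 0.28955011; term = 0.28955011²·(1 − 0.02143770)·6.67/218 = 0.0025101825.
County 1: Wₕ = 0.42152620; term = 0.42152620²·(1 − 0.12746555)·61.38/1887 = 0.0050429737.
Sum = 0.0076291636.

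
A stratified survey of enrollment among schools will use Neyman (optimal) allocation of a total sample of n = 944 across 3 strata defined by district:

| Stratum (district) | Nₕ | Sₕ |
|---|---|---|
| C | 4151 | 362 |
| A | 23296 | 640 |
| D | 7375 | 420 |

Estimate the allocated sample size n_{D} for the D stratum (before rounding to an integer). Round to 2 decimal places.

149.88

Neyman allocation: nₕ = n·NₕSₕ / Σⱼ NⱼSⱼ.
Σ NⱼSⱼ = 4151·362 + 23296·640 + 7375·420 = 1.9509602 × 10^7.
n_{D} = 944·7375·420 / (1.9509602 × 10^7) = 149.88.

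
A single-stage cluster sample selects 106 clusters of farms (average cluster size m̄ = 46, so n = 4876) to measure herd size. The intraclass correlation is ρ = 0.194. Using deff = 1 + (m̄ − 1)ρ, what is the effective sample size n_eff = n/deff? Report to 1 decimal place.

deff = 1 + (46 − 1)·0.194 = 1 + 8.73 = 9.73.
n_eff = 4876 / 9.73 = 501.1.

501.1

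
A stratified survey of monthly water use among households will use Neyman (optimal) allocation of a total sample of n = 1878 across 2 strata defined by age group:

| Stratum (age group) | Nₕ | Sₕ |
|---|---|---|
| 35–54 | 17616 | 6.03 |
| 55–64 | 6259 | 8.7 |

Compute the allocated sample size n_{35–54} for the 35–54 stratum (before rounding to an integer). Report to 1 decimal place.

1241.6

Neyman allocation: nₕ = n·NₕSₕ / Σⱼ NⱼSⱼ.
Σ NⱼSⱼ = 17616·6.03 + 6259·8.7 = 160677.78.
n_{35–54} = 1878·17616·6.03 / 160677.78 = 1241.6.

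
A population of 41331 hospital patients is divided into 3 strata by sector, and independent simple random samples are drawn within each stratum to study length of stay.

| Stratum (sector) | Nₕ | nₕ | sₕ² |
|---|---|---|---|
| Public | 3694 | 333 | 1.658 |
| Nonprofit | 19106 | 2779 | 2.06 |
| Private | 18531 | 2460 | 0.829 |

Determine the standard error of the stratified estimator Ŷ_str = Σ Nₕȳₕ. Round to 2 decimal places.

Var(Ŷ_str) = Σₕ Nₕ²(1 − fₕ)sₕ²/nₕ.
Public: 3694²·(1 − 333/3694)·1.658/333 = 61816.683.
Nonprofit: 19106²·(1 − 2779/19106)·2.06/2779 = 231235.68.
Private: 18531²·(1 − 2460/18531)·0.829/2460 = 100360.12.
Sum = 393412.48.
SE = √(393412.48) = 627.23.

627.23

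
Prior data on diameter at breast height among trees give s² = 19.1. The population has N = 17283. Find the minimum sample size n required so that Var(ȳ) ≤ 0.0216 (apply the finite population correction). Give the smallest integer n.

842

Without fpc, n₀ = s²/D = 19.1/0.0216 = 884.2593.
With fpc, (1 − n/N)·s²/n ≤ D requires n ≥ n₀/(1 + n₀/N) = 884.2593/(1 + 884.2593/17283) = 841.2195.
Rounding up, n = 842.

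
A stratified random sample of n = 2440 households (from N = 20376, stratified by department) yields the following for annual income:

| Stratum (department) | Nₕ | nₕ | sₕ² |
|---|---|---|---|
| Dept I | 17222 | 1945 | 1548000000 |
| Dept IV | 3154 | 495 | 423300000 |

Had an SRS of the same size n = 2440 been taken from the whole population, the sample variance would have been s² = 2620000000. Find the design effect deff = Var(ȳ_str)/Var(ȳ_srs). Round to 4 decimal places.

0.5519

Var(ȳ_str) = Σ Wₕ²(1−fₕ)sₕ²/nₕ with Wₕ = Nₕ/20376:
  Dept I: (17222/20376)²·(1−1945/17222)·1548000000/1945 = 504353.63
  Dept IV: (3154/20376)²·(1−495/3154)·423300000/495 = 17273.694
  → Var(ȳ_str) = 521627.32.
Var(ȳ_srs) = (1 − 2440/20376)·2620000000/2440 = 945187.85.
deff = 521627.32 / 945187.85 = 0.5519.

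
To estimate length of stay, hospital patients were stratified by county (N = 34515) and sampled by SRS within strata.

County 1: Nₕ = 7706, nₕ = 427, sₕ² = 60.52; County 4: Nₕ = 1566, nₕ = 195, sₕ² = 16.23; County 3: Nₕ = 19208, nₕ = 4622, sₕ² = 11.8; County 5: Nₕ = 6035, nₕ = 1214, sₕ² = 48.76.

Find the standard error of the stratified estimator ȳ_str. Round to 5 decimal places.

0.09168

Var(ȳ_str) = Σₕ Wₕ²(1 − fₕ)sₕ²/nₕ with Wₕ = Nₕ/N, N = 34515.
County 1: Wₕ = 0.22326525; term = 0.22326525²·(1 − 0.05541137)·60.52/427 = 0.0066735361.
County 4: Wₕ = 0.04537158; term = 0.04537158²·(1 − 0.12452107)·16.23/195 = 1.5000211 × 10^-4.
County 3: Wₕ = 0.55651166; term = 0.55651166²·(1 − 0.24062890)·11.8/4622 = 6.0041933 × 10^-4.
County 5: Wₕ = 0.17485151; term = 0.17485151²·(1 − 0.20115990)·48.76/1214 = 9.8094275 × 10^-4.
Sum = 0.0084049003.
SE = √(0.0084049003) = 0.09168.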